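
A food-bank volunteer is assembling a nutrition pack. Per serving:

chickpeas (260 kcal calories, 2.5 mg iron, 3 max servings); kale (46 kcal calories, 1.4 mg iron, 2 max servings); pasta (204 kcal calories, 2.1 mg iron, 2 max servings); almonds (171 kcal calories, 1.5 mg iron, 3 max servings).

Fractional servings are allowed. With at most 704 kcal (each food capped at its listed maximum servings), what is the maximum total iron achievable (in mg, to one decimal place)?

Iron per kcal: kale 0.03043, pasta 0.01029, chickpeas 0.009615, almonds 0.008772.
Take 2 servings of kale: uses 92 kcal, +2.8 mg iron (running total 2.8 mg).
Take 2 servings of pasta: uses 408 kcal, +4.2 mg iron (running total 7.0 mg).
Take 0.7846 servings of chickpeas: uses 204 kcal, +2.0 mg iron (running total 9.0 mg).
Greedy by best ratio exhausts the calories allowance optimally: 9.0 mg.

9.0 mg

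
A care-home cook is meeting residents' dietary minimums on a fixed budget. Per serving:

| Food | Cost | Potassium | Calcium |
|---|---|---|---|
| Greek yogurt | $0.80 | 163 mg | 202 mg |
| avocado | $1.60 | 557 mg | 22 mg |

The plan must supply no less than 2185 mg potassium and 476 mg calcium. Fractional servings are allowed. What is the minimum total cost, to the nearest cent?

$6.94

This is a tiny linear program; its minimum lies at a vertex of the feasible set. List the vertices and price them.
Greek yogurt only: max(2185/163, 476/202) = 13.4 servings → $10.72.
avocado only: max(2185/557, 476/22) = 21.64 servings → $34.62.
Greek yogurt + avocado with both tight: 1.993 servings and 3.34 servings → $6.94.
Cheapest feasible corner: $6.94.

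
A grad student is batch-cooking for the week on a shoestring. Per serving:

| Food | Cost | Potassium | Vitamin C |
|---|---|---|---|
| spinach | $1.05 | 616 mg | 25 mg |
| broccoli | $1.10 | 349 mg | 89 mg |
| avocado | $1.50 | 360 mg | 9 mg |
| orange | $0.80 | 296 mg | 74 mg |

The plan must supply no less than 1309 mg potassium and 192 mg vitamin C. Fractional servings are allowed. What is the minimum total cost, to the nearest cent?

$2.89

A basic optimal solution has at most two foods positive. Try each food alone and each pair with both targets met exactly.
spinach only: max(1309/616, 192/25) = 7.68 servings → $8.06.
broccoli only: max(1309/349, 192/89) = 3.751 servings → $4.13.
avocado only: max(1309/360, 192/9) = 21.33 servings → $32.00.
orange only: max(1309/296, 192/74) = 4.422 servings → $3.54.
spinach + broccoli with both tight: 1.074 servings and 1.856 servings → $3.17.
spinach + avocado: the both-tight solution has a negative serving — not a feasible corner.
spinach + orange with both tight: 1.048 servings and 2.24 servings → $2.89.
broccoli + avocado with both tight: 1.984 servings and 1.713 servings → $4.75.
broccoli + orange: intersection lies outside the first quadrant.
avocado + orange with both tight: 1.67 servings and 2.392 servings → $4.42.
So the least-cost plan costs $2.89.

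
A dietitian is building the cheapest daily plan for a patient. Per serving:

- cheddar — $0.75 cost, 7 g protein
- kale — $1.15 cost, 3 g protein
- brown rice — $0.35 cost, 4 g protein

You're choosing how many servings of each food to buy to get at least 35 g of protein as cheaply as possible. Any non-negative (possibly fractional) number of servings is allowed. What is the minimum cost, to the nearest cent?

$3.06

Cost per g of protein: brown rice $0.0875, cheddar $0.1071, kale $0.3833.
With no serving limits, use only brown rice: 35 g / 4 g = 8.75 servings × $0.35 = $3.06.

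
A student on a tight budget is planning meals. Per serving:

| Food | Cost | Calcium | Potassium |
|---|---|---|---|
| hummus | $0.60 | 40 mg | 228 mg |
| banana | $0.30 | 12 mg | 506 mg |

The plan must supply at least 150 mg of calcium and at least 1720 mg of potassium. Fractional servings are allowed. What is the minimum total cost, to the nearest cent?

$2.49

hummus only: max(150/40, 1720/228) = 7.544 servings → $4.53.
banana only: max(150/12, 1720/506) = 12.5 servings → $3.75.
hummus + banana with both tight: 3.157 servings and 1.977 servings → $2.49.
Cheapest feasible corner: $2.49.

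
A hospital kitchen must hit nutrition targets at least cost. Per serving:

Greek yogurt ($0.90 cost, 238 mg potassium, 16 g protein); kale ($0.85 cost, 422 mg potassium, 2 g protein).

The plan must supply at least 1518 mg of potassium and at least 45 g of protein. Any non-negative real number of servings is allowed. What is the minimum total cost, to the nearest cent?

$4.13

Greek yogurt only: max(1518/238, 45/16) = 6.378 servings → $5.74.
kale only: max(1518/422, 45/2) = 22.5 servings → $19.12.
Greek yogurt + kale with both tight: 2.542 servings and 2.163 servings → $4.13.
The minimum over all feasible corners is $4.13.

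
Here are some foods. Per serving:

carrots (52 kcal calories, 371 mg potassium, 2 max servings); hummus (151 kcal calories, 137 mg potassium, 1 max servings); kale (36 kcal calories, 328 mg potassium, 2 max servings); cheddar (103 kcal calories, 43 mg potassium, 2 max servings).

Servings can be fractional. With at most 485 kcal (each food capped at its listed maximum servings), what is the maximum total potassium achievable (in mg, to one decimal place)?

Potassium per kcal: kale 9.111, carrots 7.135, hummus 0.9073, cheddar 0.4175.
Take 2 servings of kale: uses 72 kcal, +656.0 mg potassium (running total 656.0 mg).
Take 2 servings of carrots: uses 104 kcal, +742.0 mg potassium (running total 1398.0 mg).
Take 1 serving of hummus: uses 151 kcal, +137.0 mg potassium (running total 1535.0 mg).
Take 1.534 servings of cheddar: uses 158 kcal, +66.0 mg potassium (running total 1601.0 mg).
Greedy by best ratio exhausts the calories allowance optimally: 1601.0 mg.

1601.0 mg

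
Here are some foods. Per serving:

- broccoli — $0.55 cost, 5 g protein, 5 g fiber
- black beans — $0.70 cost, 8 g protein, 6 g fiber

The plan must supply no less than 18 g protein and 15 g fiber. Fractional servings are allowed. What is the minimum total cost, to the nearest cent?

$1.71

With two linear requirements the optimum uses one or two foods; enumerate the corners.
broccoli only: max(18/5, 15/5) = 3.6 servings → $1.98.
black beans only: max(18/8, 15/6) = 2.5 servings → $1.75.
broccoli + black beans with both tight: 1.2 servings and 1.5 servings → $1.71.
The minimum over all feasible corners is $1.71.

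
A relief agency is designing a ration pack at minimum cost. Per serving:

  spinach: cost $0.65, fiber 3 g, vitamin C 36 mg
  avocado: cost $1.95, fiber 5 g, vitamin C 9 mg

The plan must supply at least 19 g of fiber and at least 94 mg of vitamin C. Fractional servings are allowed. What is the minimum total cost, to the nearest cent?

$4.12

Minimising a linear cost over {fiber ≥ 19, vitamin C ≥ 94, servings ≥ 0} — the optimum is at a vertex, using one or two foods.
spinach only: max(19/3, 94/36) = 6.333 servings → $4.12.
avocado only: max(19/5, 94/9) = 10.44 servings → $20.37.
spinach + avocado with both tight: 1.954 servings and 2.627 servings → $6.39.
The minimum over all feasible corners is $4.12.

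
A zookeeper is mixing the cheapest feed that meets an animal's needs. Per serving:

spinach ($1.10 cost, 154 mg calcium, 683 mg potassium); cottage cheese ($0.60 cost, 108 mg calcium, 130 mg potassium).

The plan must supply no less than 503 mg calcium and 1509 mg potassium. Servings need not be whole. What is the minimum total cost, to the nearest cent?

spinach only: max(503/154, 1509/683) = 3.266 servings → $3.59.
cottage cheese only: max(503/108, 1509/130) = 11.61 servings → $6.96.
spinach + cottage cheese with both tight: 1.816 servings and 2.068 servings → $3.24.
So the least-cost plan costs $3.24.

$3.24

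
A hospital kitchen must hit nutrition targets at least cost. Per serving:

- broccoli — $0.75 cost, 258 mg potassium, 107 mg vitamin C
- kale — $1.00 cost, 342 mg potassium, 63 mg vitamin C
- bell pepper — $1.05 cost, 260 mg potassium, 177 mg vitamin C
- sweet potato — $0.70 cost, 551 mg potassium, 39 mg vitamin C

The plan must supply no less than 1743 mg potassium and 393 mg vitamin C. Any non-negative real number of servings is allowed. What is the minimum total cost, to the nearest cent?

Minimising a linear cost over {potassium ≥ 1743, vitamin C ≥ 393, servings ≥ 0} — the optimum is at a vertex, using one or two foods.
broccoli only: max(1743/258, 393/107) = 6.756 servings → $5.07.
kale only: max(1743/342, 393/63) = 6.238 servings → $6.24.
bell pepper only: max(1743/260, 393/177) = 6.704 servings → $7.04.
sweet potato only: max(1743/551, 393/39) = 10.08 servings → $7.05.
broccoli + kale with both tight: 1.209 servings and 4.184 servings → $5.09.
broccoli + bell pepper: the both-tight solution has a negative serving — not a feasible corner.
broccoli + sweet potato with both tight: 3.038 servings and 1.741 servings → $3.50.
kale + bell pepper with both tight: 4.673 servings and 0.5571 servings → $5.26.
kale + sweet potato with both targets exact would need a negative amount; discard.
bell pepper + sweet potato with both tight: 1.7 servings and 2.361 servings → $3.44.
The minimum over all feasible corners is $3.44.

$3.44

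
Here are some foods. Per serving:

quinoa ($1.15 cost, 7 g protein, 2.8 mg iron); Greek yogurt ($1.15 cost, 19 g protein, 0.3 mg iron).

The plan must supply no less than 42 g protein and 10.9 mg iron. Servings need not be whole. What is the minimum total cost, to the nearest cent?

$5.31

Minimising a linear cost over {protein ≥ 42, iron ≥ 10.9, servings ≥ 0} — the optimum is at a vertex, using one or two foods.
quinoa only: max(42/7, 10.9/2.8) = 6 servings → $6.90.
Greek yogurt only: max(42/19, 10.9/0.3) = 36.33 servings → $41.78.
quinoa + Greek yogurt with both tight: 3.806 servings and 0.8082 servings → $5.31.
The minimum over all feasible corners is $5.31.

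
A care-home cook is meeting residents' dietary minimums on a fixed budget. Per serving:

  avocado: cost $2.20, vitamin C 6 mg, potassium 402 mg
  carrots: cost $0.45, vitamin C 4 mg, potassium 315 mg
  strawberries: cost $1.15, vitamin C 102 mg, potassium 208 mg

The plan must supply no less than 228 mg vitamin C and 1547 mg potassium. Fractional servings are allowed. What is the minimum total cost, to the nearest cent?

$4.00

The cheapest plan sits at a corner of the feasible region — with two constraints it uses at most two foods.
avocado only: max(228/6, 1547/402) = 38 servings → $83.60.
carrots only: max(228/4, 1547/315) = 57 servings → $25.65.
strawberries only: max(228/102, 1547/208) = 7.438 servings → $8.55.
avocado + carrots: the both-tight solution has a negative serving — not a feasible corner.
avocado + strawberries with both tight: 2.776 servings and 2.072 servings → $8.49.
carrots + strawberries with both tight: 3.526 servings and 2.097 servings → $4.00.
Cheapest feasible corner: $4.00.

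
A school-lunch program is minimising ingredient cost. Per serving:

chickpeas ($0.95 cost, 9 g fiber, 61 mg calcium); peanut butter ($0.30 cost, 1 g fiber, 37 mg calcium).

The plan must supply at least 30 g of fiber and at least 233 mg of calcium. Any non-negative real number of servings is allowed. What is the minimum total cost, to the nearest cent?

$3.36

This is a tiny linear program; its minimum lies at a vertex of the feasible set. List the vertices and price them.
chickpeas only: max(30/9, 233/61) = 3.82 servings → $3.63.
peanut butter only: max(30/1, 233/37) = 30 servings → $9.00.
chickpeas + peanut butter with both tight: 3.224 servings and 0.9816 servings → $3.36.
Cheapest feasible corner: $3.36.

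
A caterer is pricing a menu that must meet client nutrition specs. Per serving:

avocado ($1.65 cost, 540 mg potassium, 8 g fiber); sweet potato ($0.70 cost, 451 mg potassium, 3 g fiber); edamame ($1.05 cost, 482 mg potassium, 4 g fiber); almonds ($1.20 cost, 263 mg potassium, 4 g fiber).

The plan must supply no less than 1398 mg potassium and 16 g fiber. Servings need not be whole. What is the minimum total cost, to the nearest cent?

$3.40

avocado only: max(1398/540, 16/8) = 2.589 servings → $4.27.
sweet potato only: max(1398/451, 16/3) = 5.333 servings → $3.73.
edamame only: max(1398/482, 16/4) = 4 servings → $4.20.
almonds only: max(1398/263, 16/4) = 5.316 servings → $6.38.
avocado + sweet potato with both tight: 1.52 servings and 1.28 servings → $3.40.
avocado + edamame with both tight: 1.25 servings and 1.5 servings → $3.64.
avocado + almonds: the both-tight solution has a negative serving — not a feasible corner.
sweet potato + edamame: the both-tight solution has a negative serving — not a feasible corner.
sweet potato + almonds with both tight: 1.364 servings and 2.977 servings → $4.53.
edamame + almonds with both tight: 1.58 servings and 2.42 servings → $4.56.
The minimum over all feasible corners is $3.40.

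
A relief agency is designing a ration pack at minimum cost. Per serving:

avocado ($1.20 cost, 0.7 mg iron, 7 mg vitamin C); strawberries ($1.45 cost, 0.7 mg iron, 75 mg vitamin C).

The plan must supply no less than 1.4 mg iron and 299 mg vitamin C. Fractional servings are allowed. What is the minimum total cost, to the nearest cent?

This is a tiny linear program; its minimum lies at a vertex of the feasible set. List the vertices and price them.
avocado only: max(1.4/0.7, 299/7) = 42.71 servings → $51.26.
strawberries only: max(1.4/0.7, 299/75) = 3.987 servings → $5.78.
avocado + strawberries with both targets exact would need a negative amount; discard.
Cheapest feasible corner: $5.78.

$5.78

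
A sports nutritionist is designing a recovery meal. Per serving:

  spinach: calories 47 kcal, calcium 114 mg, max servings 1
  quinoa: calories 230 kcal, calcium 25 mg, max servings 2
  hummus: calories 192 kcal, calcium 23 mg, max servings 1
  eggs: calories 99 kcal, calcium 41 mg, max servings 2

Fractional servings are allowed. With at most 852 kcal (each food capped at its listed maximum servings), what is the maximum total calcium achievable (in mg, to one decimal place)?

Calcium per kcal: spinach 2.426, eggs 0.4141, hummus 0.1198, quinoa 0.1087.
Take 1 serving of spinach: uses 47 kcal, +114.0 mg calcium (running total 114.0 mg).
Take 2 servings of eggs: uses 198 kcal, +82.0 mg calcium (running total 196.0 mg).
Take 1 serving of hummus: uses 192 kcal, +23.0 mg calcium (running total 219.0 mg).
Take 1.804 servings of quinoa: uses 415 kcal, +45.1 mg calcium (running total 264.1 mg).
Greedy by best ratio exhausts the calories allowance optimally: 264.1 mg.

264.1 mg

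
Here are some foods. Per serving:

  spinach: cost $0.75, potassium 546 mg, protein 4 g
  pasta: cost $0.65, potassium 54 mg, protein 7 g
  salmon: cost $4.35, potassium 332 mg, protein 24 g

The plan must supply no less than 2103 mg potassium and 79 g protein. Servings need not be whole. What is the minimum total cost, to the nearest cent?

spinach only: max(2103/546, 79/4) = 19.75 servings → $14.81.
pasta only: max(2103/54, 79/7) = 38.94 servings → $25.31.
salmon only: max(2103/332, 79/24) = 6.334 servings → $27.55.
spinach + pasta with both tight: 2.899 servings and 9.629 servings → $8.43.
spinach + salmon with both tight: 2.059 servings and 2.949 servings → $14.37.
pasta + salmon with both targets exact would need a negative amount; discard.
Cheapest feasible corner: $8.43.

$8.43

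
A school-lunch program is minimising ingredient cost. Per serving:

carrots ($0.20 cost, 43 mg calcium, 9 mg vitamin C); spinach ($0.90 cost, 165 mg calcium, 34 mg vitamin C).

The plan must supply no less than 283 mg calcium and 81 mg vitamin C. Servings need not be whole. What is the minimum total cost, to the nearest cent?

A basic optimal solution has at most two foods positive. Try each food alone and each pair with both targets met exactly.
carrots only: max(283/43, 81/9) = 9 servings → $1.80.
spinach only: max(283/165, 81/34) = 2.382 servings → $2.14.
carrots + spinach: intersection lies outside the first quadrant.
So the least-cost plan costs $1.80.

$1.80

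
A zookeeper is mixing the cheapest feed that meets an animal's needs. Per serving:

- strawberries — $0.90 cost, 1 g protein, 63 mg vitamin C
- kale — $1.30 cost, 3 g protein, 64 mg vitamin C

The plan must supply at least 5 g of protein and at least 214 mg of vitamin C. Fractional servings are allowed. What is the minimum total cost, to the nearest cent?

$3.37

A basic optimal solution has at most two foods positive. Try each food alone and each pair with both targets met exactly.
strawberries only: max(5/1, 214/63) = 5 servings → $4.50.
kale only: max(5/3, 214/64) = 3.344 servings → $4.35.
strawberries + kale with both tight: 2.576 servings and 0.808 servings → $3.37.
So the least-cost plan costs $3.37.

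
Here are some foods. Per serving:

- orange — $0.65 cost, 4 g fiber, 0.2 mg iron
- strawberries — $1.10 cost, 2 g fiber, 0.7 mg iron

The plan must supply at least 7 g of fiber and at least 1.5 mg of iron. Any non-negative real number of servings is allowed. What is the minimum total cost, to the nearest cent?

$2.62

orange only: max(7/4, 1.5/0.2) = 7.5 servings → $4.88.
strawberries only: max(7/2, 1.5/0.7) = 3.5 servings → $3.85.
orange + strawberries with both tight: 0.7917 servings and 1.917 servings → $2.62.
So the least-cost plan costs $2.62.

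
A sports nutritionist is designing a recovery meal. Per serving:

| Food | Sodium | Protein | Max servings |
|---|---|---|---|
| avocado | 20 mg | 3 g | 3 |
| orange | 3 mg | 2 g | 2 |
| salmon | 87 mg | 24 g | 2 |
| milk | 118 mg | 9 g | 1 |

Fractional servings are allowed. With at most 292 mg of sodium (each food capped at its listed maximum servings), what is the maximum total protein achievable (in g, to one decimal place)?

65.0 g

Protein per mg sodium: orange 0.6667, salmon 0.2759, avocado 0.15, milk 0.07627.
Take 2 servings of orange: uses 6 mg sodium, +4.0 g protein (running total 4.0 g).
Take 2 servings of salmon: uses 174 mg sodium, +48.0 g protein (running total 52.0 g).
Take 3 servings of avocado: uses 60 mg sodium, +9.0 g protein (running total 61.0 g).
Take 0.4407 servings of milk: uses 52 mg sodium, +4.0 g protein (running total 65.0 g).
Greedy by best ratio exhausts the sodium allowance optimally: 65.0 g.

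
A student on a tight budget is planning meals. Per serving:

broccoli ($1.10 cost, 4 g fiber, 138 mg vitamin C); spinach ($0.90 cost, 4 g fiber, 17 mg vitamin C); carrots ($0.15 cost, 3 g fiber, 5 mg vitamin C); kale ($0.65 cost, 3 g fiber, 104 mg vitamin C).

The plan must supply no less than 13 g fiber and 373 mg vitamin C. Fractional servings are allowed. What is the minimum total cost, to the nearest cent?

$2.42

For a min-cost LP with two ≥-constraints, a basic feasible solution has at most two positive variables.
broccoli only: max(13/4, 373/138) = 3.25 servings → $3.58.
spinach only: max(13/4, 373/17) = 21.94 servings → $19.75.
carrots only: max(13/3, 373/5) = 74.6 servings → $11.19.
kale only: max(13/3, 373/104) = 4.333 servings → $2.82.
broccoli + spinach with both tight: 2.626 servings and 0.624 servings → $3.45.
broccoli + carrots with both tight: 2.675 servings and 0.7665 servings → $3.06.
broccoli + kale with both targets exact would need a negative amount; discard.
spinach + carrots with both targets exact would need a negative amount; discard.
spinach + kale with both tight: 0.6384 servings and 3.482 servings → $2.84.
carrots + kale with both tight: 0.7845 servings and 3.549 servings → $2.42.
The minimum over all feasible corners is $2.42.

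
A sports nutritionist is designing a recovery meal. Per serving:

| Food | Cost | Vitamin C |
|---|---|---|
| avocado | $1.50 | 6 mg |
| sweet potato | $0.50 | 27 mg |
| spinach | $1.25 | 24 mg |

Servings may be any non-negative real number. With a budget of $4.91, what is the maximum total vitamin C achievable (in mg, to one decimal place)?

265.1 mg

Vitamin C per dollar: sweet potato 54, spinach 19.2, avocado 4.
With no serving limits, spend the whole cost allowance on sweet potato: $4.91 / $0.50 × 27 mg = 265.1 mg.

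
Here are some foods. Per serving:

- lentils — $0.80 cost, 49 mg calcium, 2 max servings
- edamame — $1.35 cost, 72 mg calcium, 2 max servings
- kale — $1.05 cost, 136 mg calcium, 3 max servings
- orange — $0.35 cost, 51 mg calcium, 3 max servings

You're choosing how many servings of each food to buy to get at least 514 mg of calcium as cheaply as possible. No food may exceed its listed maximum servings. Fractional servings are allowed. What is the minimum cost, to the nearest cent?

$3.84

Cost per mg of calcium: orange $0.0069, kale $0.0077, lentils $0.0163, edamame $0.0187.
Take 3 servings of orange: +153.0 mg calcium for $1.05 (total $1.05, still need 361.0 mg).
Take 2.654 servings of kale: +361.0 mg calcium for $2.79 (total $3.84, still need 0.0 mg).
Filling from the cheapest source first is optimal under one linear minimum: $3.84.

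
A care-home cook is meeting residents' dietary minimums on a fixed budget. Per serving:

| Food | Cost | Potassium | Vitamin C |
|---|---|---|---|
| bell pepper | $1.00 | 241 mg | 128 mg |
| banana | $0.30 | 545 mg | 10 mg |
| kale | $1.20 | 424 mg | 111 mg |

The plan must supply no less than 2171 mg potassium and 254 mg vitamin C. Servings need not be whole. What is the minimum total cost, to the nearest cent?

$2.70

Two binding constraints pin down two serving amounts, so the optimal mix uses at most two foods. The candidates are each food alone (scaled to the tighter of potassium/vitamin C) and each pair with both constraints tight.
bell pepper only: max(2171/241, 254/128) = 9.008 servings → $9.01.
banana only: max(2171/545, 254/10) = 25.4 servings → $7.62.
kale only: max(2171/424, 254/111) = 5.12 servings → $6.14.
bell pepper + banana with both tight: 1.733 servings and 3.217 servings → $2.70.
bell pepper + kale: intersection lies outside the first quadrant.
banana + kale with both tight: 2.369 servings and 2.075 servings → $3.20.
So the least-cost plan costs $2.70.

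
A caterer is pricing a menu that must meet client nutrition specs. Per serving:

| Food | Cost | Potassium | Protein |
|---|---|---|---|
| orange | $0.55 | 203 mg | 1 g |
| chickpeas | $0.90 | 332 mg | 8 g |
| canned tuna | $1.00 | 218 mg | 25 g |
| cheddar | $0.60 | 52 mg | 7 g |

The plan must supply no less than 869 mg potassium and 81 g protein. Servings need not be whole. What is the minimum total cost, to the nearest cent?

Compare the cost at each extreme point of the feasible region.
orange only: max(869/203, 81/1) = 81 servings → $44.55.
chickpeas only: max(869/332, 81/8) = 10.12 servings → $9.11.
canned tuna only: max(869/218, 81/25) = 3.986 servings → $3.99.
cheddar only: max(869/52, 81/7) = 16.71 servings → $10.03.
orange + chickpeas with both targets exact would need a negative amount; discard.
orange + canned tuna with both tight: 0.8373 servings and 3.207 servings → $3.67.
orange + cheddar with both tight: 1.367 servings and 11.38 servings → $7.58.
chickpeas + canned tuna with both tight: 0.6203 servings and 3.041 servings → $3.60.
chickpeas + cheddar with both tight: 0.9806 servings and 10.45 servings → $7.15.
canned tuna + cheddar with both targets exact would need a negative amount; discard.
So the least-cost plan costs $3.60.

$3.60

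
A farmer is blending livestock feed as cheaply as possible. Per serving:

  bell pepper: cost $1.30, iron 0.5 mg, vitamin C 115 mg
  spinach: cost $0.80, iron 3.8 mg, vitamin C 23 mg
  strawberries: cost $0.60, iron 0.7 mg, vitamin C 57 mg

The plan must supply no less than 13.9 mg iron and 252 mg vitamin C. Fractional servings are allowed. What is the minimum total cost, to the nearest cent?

$4.37

Compare the cost at each extreme point of the feasible region.
bell pepper only: max(13.9/0.5, 252/115) = 27.8 servings → $36.14.
spinach only: max(13.9/3.8, 252/23) = 10.96 servings → $8.77.
strawberries only: max(13.9/0.7, 252/57) = 19.86 servings → $11.91.
bell pepper + spinach with both tight: 1.499 servings and 3.461 servings → $4.72.
bell pepper + strawberries with both targets exact would need a negative amount; discard.
spinach + strawberries with both tight: 3.072 servings and 3.182 servings → $4.37.
Cheapest feasible corner: $4.37.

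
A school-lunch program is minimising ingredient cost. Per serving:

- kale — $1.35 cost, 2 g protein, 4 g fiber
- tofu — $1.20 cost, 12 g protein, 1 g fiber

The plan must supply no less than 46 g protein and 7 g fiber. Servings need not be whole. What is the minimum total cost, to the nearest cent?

$5.55

Check every corner: each single food scaled to meet both minima, and each pair solved so both constraints bind.
kale only: max(46/2, 7/4) = 23 servings → $31.05.
tofu only: max(46/12, 7/1) = 7 servings → $8.40.
kale + tofu with both tight: 0.8261 servings and 3.696 servings → $5.55.
The minimum over all feasible corners is $5.55.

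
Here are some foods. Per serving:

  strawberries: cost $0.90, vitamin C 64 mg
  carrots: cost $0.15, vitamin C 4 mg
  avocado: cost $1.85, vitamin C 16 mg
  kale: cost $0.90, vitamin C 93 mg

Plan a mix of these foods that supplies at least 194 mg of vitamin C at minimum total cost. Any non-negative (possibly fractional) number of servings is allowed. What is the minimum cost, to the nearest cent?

$1.88

Cost per mg of vitamin C: kale $0.0097, strawberries $0.0141, carrots $0.0375, avocado $0.1156.
With no serving limits, use only kale: 194 mg / 93 mg = 2.086 servings × $0.90 = $1.88.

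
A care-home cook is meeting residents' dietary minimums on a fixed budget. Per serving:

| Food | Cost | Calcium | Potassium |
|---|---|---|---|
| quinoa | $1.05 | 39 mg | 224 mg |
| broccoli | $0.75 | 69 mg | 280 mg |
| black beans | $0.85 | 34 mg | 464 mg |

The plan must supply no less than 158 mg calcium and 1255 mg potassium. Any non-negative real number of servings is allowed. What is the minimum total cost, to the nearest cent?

$2.62

An LP optimum is at a vertex; with two nutrient constraints at most two foods are used. Check each candidate.
quinoa only: max(158/39, 1255/224) = 5.603 servings → $5.88.
broccoli only: max(158/69, 1255/280) = 4.482 servings → $3.36.
black beans only: max(158/34, 1255/464) = 4.647 servings → $3.95.
quinoa + broccoli: the both-tight solution has a negative serving — not a feasible corner.
quinoa + black beans with both tight: 2.924 servings and 1.293 servings → $4.17.
broccoli + black beans with both tight: 1.362 servings and 1.883 servings → $2.62.
So the least-cost plan costs $2.62.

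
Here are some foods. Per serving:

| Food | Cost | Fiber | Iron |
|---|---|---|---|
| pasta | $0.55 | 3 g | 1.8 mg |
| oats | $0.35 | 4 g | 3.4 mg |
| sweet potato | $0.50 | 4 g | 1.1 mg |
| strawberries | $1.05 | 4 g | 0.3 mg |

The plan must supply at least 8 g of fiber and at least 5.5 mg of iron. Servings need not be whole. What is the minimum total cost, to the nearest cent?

$0.70

Two binding constraints pin down two serving amounts, so the optimal mix uses at most two foods. The candidates are each food alone (scaled to the tighter of fiber/iron) and each pair with both constraints tight.
pasta only: max(8/3, 5.5/1.8) = 3.056 servings → $1.68.
oats only: max(8/4, 5.5/3.4) = 2 servings → $0.70.
sweet potato only: max(8/4, 5.5/1.1) = 5 servings → $2.50.
strawberries only: max(8/4, 5.5/0.3) = 18.33 servings → $19.25.
pasta + oats with both tight: 1.733 servings and 0.7 servings → $1.20.
pasta + sweet potato with both targets exact would need a negative amount; discard.
pasta + strawberries with both targets exact would need a negative amount; discard.
oats + sweet potato with both tight: 1.435 servings and 0.5652 servings → $0.78.
oats + strawberries with both tight: 1.581 servings and 0.4194 servings → $0.99.
sweet potato + strawberries: the both-tight solution has a negative serving — not a feasible corner.
The minimum over all feasible corners is $0.70.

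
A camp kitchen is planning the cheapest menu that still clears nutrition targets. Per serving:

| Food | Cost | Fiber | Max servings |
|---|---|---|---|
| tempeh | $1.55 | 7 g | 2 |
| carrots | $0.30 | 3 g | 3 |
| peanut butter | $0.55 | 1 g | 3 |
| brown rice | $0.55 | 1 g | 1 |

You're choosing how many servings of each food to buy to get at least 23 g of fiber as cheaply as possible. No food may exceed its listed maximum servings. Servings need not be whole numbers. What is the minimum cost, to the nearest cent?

$4.00

Cost per g of fiber: carrots $0.1000, tempeh $0.2214, peanut butter $0.5500, brown rice $0.5500.
Take 3 servings of carrots: +9.0 g fiber for $0.90 (total $0.90, still need 14.0 g).
Take 2 servings of tempeh: +14.0 g fiber for $3.10 (total $4.00, still need 0.0 g).
Greedy by cheapest-per-g is optimal for a single linear constraint, so the minimum cost is $4.00.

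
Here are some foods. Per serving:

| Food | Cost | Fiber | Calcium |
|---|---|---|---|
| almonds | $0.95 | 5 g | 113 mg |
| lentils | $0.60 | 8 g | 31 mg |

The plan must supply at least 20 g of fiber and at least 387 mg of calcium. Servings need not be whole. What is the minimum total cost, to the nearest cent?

An LP optimum is at a vertex; with two nutrient constraints at most two foods are used. Check each candidate.
almonds only: max(20/5, 387/113) = 4 servings → $3.80.
lentils only: max(20/8, 387/31) = 12.48 servings → $7.49.
almonds + lentils with both tight: 3.306 servings and 0.4339 servings → $3.40.
Cheapest feasible corner: $3.40.

$3.40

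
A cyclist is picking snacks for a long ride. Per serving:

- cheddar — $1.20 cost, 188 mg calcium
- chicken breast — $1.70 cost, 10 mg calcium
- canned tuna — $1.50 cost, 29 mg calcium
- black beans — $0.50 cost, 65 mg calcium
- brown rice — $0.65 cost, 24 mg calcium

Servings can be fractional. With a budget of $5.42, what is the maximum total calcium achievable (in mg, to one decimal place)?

849.1 mg

Calcium per dollar: cheddar 156.7, black beans 130, brown rice 36.92, canned tuna 19.33, chicken breast 5.882.
With no serving limits, spend the whole cost allowance on cheddar: $5.42 / $1.20 × 188 mg = 849.1 mg.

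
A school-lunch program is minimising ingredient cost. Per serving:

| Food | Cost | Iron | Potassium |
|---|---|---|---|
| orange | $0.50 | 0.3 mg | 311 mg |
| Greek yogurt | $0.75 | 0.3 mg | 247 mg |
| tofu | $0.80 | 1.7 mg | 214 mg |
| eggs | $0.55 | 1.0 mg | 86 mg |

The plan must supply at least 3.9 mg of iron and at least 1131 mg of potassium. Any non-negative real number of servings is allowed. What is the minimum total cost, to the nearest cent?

$2.68

With two linear requirements the optimum uses one or two foods; enumerate the corners.
orange only: max(3.9/0.3, 1131/311) = 13 servings → $6.50.
Greek yogurt only: max(3.9/0.3, 1131/247) = 13 servings → $9.75.
tofu only: max(3.9/1.7, 1131/214) = 5.285 servings → $4.23.
eggs only: max(3.9/1.0, 1131/86) = 13.15 servings → $7.23.
orange + Greek yogurt with both targets exact would need a negative amount; discard.
orange + tofu with both tight: 2.343 servings and 1.881 servings → $2.68.
orange + eggs with both tight: 2.79 servings and 3.063 servings → $3.08.
Greek yogurt + tofu with both tight: 3.059 servings and 1.754 servings → $3.70.
Greek yogurt + eggs with both tight: 3.597 servings and 2.821 servings → $4.25.
tofu + eggs: intersection lies outside the first quadrant.
Cheapest feasible corner: $2.68.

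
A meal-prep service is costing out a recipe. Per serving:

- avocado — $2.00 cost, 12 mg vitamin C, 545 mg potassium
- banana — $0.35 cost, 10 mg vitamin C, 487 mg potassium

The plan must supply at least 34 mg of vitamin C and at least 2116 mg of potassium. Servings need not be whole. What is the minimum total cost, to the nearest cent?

An LP optimum is at a vertex; with two nutrient constraints at most two foods are used. Check each candidate.
avocado only: max(34/12, 2116/545) = 3.883 servings → $7.77.
banana only: max(34/10, 2116/487) = 4.345 servings → $1.52.
avocado + banana: intersection lies outside the first quadrant.
Cheapest feasible corner: $1.52.

$1.52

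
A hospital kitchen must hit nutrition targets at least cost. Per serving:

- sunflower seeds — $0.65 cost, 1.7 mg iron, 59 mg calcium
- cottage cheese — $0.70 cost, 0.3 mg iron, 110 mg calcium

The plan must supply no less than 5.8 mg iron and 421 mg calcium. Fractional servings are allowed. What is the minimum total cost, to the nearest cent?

$3.51

For a min-cost LP with two ≥-constraints, a basic feasible solution has at most two positive variables.
sunflower seeds only: max(5.8/1.7, 421/59) = 7.136 servings → $4.64.
cottage cheese only: max(5.8/0.3, 421/110) = 19.33 servings → $13.53.
sunflower seeds + cottage cheese with both tight: 3.022 servings and 2.206 servings → $3.51.
So the least-cost plan costs $3.51.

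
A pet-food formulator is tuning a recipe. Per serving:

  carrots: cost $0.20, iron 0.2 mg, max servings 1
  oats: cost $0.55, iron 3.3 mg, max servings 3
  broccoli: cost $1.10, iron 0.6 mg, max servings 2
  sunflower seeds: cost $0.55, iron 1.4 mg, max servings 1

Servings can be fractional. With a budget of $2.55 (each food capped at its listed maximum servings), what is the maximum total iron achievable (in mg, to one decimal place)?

Iron per dollar: oats 6, sunflower seeds 2.545, carrots 1, broccoli 0.5455.
Take 3 servings of oats: spends $1.65, +9.9 mg iron (running total 9.9 mg).
Take 1 serving of sunflower seeds: spends $0.55, +1.4 mg iron (running total 11.3 mg).
Take 1 serving of carrots: spends $0.20, +0.2 mg iron (running total 11.5 mg).
Take 0.1364 servings of broccoli: spends $0.15, +0.1 mg iron (running total 11.6 mg).
Filling greedily by iron-per-dollar is optimal for one linear limit, giving 11.6 mg.

11.6 mg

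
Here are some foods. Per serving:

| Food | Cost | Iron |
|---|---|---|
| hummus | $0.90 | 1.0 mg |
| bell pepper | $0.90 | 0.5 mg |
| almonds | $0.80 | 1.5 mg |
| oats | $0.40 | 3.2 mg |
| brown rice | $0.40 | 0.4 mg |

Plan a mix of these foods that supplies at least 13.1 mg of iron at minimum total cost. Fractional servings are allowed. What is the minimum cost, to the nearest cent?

$1.64

Cost per mg of iron: oats $0.1250, almonds $0.5333, hummus $0.9000, brown rice $1.0000, bell pepper $1.8000.
With no serving limits, use only oats: 13.1 mg / 3.2 mg = 4.094 servings × $0.40 = $1.64.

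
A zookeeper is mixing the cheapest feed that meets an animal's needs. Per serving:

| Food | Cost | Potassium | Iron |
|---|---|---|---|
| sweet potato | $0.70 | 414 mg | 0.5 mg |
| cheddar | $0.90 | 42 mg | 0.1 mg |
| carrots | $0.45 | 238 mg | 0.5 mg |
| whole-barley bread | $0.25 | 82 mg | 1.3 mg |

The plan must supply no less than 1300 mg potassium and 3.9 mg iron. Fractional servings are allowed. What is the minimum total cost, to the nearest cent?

An LP optimum is at a vertex; with two nutrient constraints at most two foods are used. Check each candidate.
sweet potato only: max(1300/414, 3.9/0.5) = 7.8 servings → $5.46.
cheddar only: max(1300/42, 3.9/0.1) = 39 servings → $35.10.
carrots only: max(1300/238, 3.9/0.5) = 7.8 servings → $3.51.
whole-barley bread only: max(1300/82, 3.9/1.3) = 15.85 servings → $3.96.
sweet potato + cheddar: the both-tight solution has a negative serving — not a feasible corner.
sweet potato + carrots with both targets exact would need a negative amount; discard.
sweet potato + whole-barley bread with both tight: 2.756 servings and 1.94 servings → $2.41.
cheddar + carrots with both targets exact would need a negative amount; discard.
cheddar + whole-barley bread with both tight: 29.53 servings and 0.7284 servings → $26.76.
carrots + whole-barley bread with both tight: 5.105 servings and 1.037 servings → $2.56.
So the least-cost plan costs $2.41.

$2.41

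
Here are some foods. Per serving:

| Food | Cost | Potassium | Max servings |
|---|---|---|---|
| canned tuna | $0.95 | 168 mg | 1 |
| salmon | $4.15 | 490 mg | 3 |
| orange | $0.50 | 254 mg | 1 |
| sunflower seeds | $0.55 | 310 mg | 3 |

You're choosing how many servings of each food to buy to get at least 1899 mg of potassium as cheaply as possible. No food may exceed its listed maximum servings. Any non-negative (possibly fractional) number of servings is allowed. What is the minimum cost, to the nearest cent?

Cost per mg of potassium: sunflower seeds $0.0018, orange $0.0020, canned tuna $0.0057, salmon $0.0085.
Take 3 servings of sunflower seeds: +930.0 mg potassium for $1.65 (total $1.65, still need 969.0 mg).
Take 1 serving of orange: +254.0 mg potassium for $0.50 (total $2.15, still need 715.0 mg).
Take 1 serving of canned tuna: +168.0 mg potassium for $0.95 (total $3.10, still need 547.0 mg).
Take 1.116 servings of salmon: +547.0 mg potassium for $4.63 (total $7.73, still need 0.0 mg).
Filling from the cheapest source first is optimal under one linear minimum: $7.73.

$7.73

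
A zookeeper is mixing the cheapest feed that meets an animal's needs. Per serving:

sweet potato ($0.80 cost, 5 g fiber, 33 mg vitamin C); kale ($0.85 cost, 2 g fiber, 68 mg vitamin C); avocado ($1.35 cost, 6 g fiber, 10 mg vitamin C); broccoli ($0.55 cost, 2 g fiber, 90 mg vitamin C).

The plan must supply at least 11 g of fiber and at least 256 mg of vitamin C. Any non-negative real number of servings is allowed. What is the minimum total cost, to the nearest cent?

$2.31

For a min-cost LP with two ≥-constraints, a basic feasible solution has at most two positive variables.
sweet potato only: max(11/5, 256/33) = 7.758 servings → $6.21.
kale only: max(11/2, 256/68) = 5.5 servings → $4.67.
avocado only: max(11/6, 256/10) = 25.6 servings → $34.56.
broccoli only: max(11/2, 256/90) = 5.5 servings → $3.02.
sweet potato + kale with both tight: 0.8613 servings and 3.347 servings → $3.53.
sweet potato + avocado: intersection lies outside the first quadrant.
sweet potato + broccoli with both tight: 1.245 servings and 2.388 servings → $2.31.
kale + avocado with both tight: 3.675 servings and 0.6082 servings → $3.95.
kale + broccoli: the both-tight solution has a negative serving — not a feasible corner.
avocado + broccoli with both tight: 0.9192 servings and 2.742 servings → $2.75.
Cheapest feasible corner: $2.31.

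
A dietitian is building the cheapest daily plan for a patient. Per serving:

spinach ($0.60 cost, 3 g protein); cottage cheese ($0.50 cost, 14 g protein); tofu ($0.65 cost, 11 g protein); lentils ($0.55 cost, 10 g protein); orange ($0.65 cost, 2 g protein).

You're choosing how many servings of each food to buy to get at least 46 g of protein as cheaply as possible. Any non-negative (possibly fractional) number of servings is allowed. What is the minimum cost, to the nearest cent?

Cost per g of protein: cottage cheese $0.0357, lentils $0.0550, tofu $0.0591, spinach $0.2000, orange $0.3250.
With no serving limits, use only cottage cheese: 46 g / 14 g = 3.286 servings × $0.50 = $1.64.

$1.64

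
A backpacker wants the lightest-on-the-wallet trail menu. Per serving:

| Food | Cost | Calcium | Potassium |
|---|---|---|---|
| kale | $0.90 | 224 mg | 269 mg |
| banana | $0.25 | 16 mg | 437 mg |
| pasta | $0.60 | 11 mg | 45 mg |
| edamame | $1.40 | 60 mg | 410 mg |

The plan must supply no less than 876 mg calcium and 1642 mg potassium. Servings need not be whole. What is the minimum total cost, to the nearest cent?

$3.78

kale only: max(876/224, 1642/269) = 6.104 servings → $5.49.
banana only: max(876/16, 1642/437) = 54.75 servings → $13.69.
pasta only: max(876/11, 1642/45) = 79.64 servings → $47.78.
edamame only: max(876/60, 1642/410) = 14.6 servings → $20.44.
kale + banana with both tight: 3.81 servings and 1.412 servings → $3.78.
kale + pasta with both tight: 2.999 servings and 18.56 servings → $13.84.
kale + edamame with both tight: 3.443 servings and 1.746 servings → $5.54.
banana + pasta with both targets exact would need a negative amount; discard.
banana + edamame: the both-tight solution has a negative serving — not a feasible corner.
pasta + edamame: intersection lies outside the first quadrant.
Cheapest feasible corner: $3.78.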